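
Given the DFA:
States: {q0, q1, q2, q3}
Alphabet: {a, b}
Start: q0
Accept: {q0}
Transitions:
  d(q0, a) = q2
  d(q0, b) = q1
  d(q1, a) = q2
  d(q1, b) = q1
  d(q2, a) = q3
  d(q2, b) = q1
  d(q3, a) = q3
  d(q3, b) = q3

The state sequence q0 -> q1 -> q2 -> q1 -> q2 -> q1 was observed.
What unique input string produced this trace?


Trace back each transition to find the symbol:
  q0 --[b]--> q1
  q1 --[a]--> q2
  q2 --[b]--> q1
  q1 --[a]--> q2
  q2 --[b]--> q1

"babab"


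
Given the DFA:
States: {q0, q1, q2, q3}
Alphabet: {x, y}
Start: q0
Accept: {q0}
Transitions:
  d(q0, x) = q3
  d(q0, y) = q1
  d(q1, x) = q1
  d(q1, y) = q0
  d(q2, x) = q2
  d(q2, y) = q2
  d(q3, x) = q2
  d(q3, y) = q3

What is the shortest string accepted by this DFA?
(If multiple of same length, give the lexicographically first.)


BFS by string length (lex-first path to each state shown):
  len 0: q0<-""
Found accept state at length 0.

"" (empty string)


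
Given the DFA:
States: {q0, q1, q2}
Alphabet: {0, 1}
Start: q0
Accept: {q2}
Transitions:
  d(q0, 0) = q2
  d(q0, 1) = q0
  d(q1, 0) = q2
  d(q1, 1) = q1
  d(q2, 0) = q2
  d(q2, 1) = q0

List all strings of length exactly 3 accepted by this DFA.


All strings of length 3: 8 total
Accepted: 4

"000", "010", "100", "110"


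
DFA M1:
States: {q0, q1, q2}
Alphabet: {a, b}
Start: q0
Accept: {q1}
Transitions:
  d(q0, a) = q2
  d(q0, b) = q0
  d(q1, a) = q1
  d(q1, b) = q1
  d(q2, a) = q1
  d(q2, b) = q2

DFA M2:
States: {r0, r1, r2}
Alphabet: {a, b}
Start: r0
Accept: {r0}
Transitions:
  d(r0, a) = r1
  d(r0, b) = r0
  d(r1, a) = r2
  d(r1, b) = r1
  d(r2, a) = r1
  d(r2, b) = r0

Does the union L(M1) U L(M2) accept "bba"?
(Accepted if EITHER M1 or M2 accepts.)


M1: final=q2 accepted=False
M2: final=r1 accepted=False

No, union rejects (neither accepts)


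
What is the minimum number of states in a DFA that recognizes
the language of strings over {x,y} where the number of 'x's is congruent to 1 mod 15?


States track (count of 'x') mod 15.
Need 15 states: one per remainder 0..14; accept = remainder 1.

15


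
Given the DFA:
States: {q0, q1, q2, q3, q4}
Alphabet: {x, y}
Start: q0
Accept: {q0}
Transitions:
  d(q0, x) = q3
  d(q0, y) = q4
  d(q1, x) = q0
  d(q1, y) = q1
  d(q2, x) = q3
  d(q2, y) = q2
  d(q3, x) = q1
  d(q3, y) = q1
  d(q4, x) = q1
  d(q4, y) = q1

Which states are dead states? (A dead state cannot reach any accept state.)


Forward reachability from each state:
  q0 -> reaches accept state q0 (live)
  q1 -> reaches accept state q0 (live)
  q2 -> reaches accept state q0 (live)
  q3 -> reaches accept state q0 (live)
  q4 -> reaches accept state q0 (live)

None (all states can reach an accept state)


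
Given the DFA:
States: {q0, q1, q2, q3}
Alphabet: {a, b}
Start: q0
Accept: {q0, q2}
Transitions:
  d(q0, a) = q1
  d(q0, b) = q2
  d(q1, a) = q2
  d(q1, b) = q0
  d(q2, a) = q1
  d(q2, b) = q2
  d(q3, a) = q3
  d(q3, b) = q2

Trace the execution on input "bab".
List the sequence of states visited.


Input: bab
d(q0, b) = q2
d(q2, a) = q1
d(q1, b) = q0


q0 -> q2 -> q1 -> q0


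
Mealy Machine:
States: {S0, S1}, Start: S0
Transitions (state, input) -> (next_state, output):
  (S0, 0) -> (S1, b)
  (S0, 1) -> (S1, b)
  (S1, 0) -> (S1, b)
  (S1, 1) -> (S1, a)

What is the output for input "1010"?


Step-by-step:
  (S0, 1) -> (S1, b)
  (S1, 0) -> (S1, b)
  (S1, 1) -> (S1, a)
  (S1, 0) -> (S1, b)

"bbab"


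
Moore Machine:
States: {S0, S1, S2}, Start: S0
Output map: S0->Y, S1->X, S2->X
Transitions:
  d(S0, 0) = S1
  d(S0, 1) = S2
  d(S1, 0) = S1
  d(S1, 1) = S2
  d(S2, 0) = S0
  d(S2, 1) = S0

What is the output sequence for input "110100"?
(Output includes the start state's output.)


Start: S0 (output Y)
  --1--> S2 (output X)
  --1--> S0 (output Y)
  --0--> S1 (output X)
  --1--> S2 (output X)
  --0--> S0 (output Y)
  --0--> S1 (output X)

"YXYXXYX"


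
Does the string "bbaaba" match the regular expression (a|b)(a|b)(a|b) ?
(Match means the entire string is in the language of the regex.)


|string| = 6; first = 'b'; last = 'a'

No, "bbaaba" does not match (a|b)(a|b)(a|b)


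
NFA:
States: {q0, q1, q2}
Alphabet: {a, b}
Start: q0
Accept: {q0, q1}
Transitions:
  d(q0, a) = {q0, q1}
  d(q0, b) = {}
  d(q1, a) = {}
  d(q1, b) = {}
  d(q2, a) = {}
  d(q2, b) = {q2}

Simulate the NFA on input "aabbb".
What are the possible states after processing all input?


Start: {q0}
  --a--> {q0, q1}
  --a--> {q0, q1}
  --b--> {}
  --b--> {}
  --b--> {}

{} (empty set, no valid transitions)


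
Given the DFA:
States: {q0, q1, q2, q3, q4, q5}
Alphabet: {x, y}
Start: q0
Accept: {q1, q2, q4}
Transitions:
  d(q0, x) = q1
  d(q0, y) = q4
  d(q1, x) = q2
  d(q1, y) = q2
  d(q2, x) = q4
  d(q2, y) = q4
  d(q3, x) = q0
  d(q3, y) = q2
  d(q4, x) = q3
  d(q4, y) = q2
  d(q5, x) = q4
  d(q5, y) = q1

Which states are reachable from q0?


BFS from q0:
  layer 0: {q0}
  layer 1: {q1, q4}
  layer 2: {q2, q3}

{q0, q1, q2, q3, q4}


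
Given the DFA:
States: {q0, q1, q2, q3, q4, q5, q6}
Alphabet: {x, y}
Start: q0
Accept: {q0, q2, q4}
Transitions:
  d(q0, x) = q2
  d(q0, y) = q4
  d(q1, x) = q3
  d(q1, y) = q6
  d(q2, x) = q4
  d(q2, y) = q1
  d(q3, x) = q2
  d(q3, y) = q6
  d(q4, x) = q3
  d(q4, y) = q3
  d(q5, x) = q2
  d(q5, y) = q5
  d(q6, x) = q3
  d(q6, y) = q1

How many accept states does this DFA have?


Accept states listed: {q0, q2, q4}
Counting: q0(1) q2(2) q4(3)

3


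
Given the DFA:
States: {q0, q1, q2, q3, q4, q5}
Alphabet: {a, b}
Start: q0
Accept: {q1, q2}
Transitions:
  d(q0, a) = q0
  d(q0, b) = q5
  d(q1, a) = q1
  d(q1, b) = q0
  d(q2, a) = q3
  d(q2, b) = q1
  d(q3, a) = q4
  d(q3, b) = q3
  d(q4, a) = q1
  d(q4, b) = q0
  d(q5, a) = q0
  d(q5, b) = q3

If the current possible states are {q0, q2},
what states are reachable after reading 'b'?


Apply transition on 'b' from each current state:
  d(q0, b) = q5
  d(q2, b) = q1

{q1, q5}


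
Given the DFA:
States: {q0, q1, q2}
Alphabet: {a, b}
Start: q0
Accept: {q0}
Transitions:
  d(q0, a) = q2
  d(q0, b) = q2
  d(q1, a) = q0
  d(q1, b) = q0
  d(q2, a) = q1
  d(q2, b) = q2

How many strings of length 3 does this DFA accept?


Enumerating all length-3 strings:
  "aaa" -> q0 [accept]
  "aab" -> q0 [accept]
  "aba" -> q1 [reject]
  "abb" -> q2 [reject]
  "baa" -> q0 [accept]
  "bab" -> q0 [accept]
  "bba" -> q1 [reject]
  "bbb" -> q2 [reject]

4 out of 8


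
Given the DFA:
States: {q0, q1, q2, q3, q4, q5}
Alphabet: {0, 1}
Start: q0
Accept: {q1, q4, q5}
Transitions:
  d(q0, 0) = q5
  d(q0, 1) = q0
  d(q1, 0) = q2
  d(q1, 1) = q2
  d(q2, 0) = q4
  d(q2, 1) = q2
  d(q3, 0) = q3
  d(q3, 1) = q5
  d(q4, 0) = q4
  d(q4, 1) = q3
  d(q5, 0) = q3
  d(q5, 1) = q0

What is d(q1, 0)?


Looking up transition d(q1, 0)

q2


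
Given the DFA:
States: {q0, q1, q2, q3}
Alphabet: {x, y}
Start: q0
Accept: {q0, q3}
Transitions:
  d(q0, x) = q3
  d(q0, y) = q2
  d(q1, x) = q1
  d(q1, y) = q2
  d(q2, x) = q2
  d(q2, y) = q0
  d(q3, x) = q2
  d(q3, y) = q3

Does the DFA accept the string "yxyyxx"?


Trace: q0 -> q2 -> q2 -> q0 -> q2 -> q2 -> q2
Final state: q2
Accept states: {q0, q3}

No, rejected (final state q2 is not an accept state)


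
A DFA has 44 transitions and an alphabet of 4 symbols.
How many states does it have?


Each state has exactly one transition per symbol.
states = transitions / |alphabet| = 44 / 4 = 11

11


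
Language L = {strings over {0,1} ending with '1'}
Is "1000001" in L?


last symbol = '1'

Yes, "1000001" is in L


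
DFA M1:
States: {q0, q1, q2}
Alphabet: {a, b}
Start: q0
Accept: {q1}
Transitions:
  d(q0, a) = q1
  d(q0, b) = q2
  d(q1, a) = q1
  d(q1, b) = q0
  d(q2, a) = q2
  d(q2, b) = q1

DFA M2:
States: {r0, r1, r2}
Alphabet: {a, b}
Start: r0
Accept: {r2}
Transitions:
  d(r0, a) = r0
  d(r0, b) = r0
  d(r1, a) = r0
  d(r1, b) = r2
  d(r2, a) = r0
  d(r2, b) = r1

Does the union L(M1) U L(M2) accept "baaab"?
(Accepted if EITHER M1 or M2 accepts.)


M1: final=q1 accepted=True
M2: final=r0 accepted=False

Yes, union accepts


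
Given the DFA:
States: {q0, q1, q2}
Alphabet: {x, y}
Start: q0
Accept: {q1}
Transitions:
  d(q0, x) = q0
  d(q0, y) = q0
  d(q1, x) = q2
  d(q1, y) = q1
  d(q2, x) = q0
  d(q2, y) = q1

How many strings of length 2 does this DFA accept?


Enumerating all length-2 strings:
  "xx" -> q0 [reject]
  "xy" -> q0 [reject]
  "yx" -> q0 [reject]
  "yy" -> q0 [reject]

0 out of 4


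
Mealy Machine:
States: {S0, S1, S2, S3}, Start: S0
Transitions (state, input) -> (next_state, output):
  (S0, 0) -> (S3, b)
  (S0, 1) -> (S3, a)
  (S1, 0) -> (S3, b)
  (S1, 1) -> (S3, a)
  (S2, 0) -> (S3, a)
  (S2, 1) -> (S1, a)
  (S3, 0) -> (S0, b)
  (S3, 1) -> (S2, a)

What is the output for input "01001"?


Step-by-step:
  (S0, 0) -> (S3, b)
  (S3, 1) -> (S2, a)
  (S2, 0) -> (S3, a)
  (S3, 0) -> (S0, b)
  (S0, 1) -> (S3, a)

"baaba"


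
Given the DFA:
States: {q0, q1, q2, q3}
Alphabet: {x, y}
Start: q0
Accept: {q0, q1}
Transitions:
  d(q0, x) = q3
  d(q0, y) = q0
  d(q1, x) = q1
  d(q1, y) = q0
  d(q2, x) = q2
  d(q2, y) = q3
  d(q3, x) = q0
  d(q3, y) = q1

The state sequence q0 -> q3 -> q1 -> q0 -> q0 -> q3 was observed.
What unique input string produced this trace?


Trace back each transition to find the symbol:
  q0 --[x]--> q3
  q3 --[y]--> q1
  q1 --[y]--> q0
  q0 --[y]--> q0
  q0 --[x]--> q3

"xyyyx"


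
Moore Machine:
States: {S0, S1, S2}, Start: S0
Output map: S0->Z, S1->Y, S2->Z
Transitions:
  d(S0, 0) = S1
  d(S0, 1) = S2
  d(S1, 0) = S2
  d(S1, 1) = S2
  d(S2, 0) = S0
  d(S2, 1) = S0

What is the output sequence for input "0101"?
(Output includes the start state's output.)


Start: S0 (output Z)
  --0--> S1 (output Y)
  --1--> S2 (output Z)
  --0--> S0 (output Z)
  --1--> S2 (output Z)

"ZYZZZ"


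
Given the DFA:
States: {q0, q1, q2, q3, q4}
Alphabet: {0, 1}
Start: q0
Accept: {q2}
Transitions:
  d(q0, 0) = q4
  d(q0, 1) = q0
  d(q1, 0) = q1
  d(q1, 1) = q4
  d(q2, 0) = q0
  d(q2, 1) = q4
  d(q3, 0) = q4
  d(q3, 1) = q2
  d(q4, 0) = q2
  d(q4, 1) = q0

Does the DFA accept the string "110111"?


Trace: q0 -> q0 -> q0 -> q4 -> q0 -> q0 -> q0
Final state: q0
Accept states: {q2}

No, rejected (final state q0 is not an accept state)


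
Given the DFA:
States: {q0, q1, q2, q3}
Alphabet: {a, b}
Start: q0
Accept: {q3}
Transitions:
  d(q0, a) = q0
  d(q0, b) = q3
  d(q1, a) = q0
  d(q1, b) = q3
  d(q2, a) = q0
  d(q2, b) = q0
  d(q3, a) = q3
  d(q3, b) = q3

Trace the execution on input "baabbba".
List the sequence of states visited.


Input: baabbba
d(q0, b) = q3
d(q3, a) = q3
d(q3, a) = q3
d(q3, b) = q3
d(q3, b) = q3
d(q3, b) = q3
d(q3, a) = q3


q0 -> q3 -> q3 -> q3 -> q3 -> q3 -> q3 -> q3


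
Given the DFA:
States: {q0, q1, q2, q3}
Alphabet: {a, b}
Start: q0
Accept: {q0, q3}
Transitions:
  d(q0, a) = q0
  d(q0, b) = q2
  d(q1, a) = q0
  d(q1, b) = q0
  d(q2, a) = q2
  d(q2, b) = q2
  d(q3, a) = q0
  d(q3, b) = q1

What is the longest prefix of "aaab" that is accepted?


Run the DFA, marking each prefix where the state is accepting:
  "" -> q0 [accept]
  "a" -> q0 [accept]
  "aa" -> q0 [accept]
  "aaa" -> q0 [accept]
  "aaab" -> q2 [reject]

"aaa"


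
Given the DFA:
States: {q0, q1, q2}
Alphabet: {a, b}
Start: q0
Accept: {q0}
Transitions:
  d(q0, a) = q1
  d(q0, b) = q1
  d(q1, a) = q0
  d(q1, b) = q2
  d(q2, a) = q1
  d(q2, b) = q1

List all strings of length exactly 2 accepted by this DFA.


All strings of length 2: 4 total
Accepted: 2

"aa", "ba"


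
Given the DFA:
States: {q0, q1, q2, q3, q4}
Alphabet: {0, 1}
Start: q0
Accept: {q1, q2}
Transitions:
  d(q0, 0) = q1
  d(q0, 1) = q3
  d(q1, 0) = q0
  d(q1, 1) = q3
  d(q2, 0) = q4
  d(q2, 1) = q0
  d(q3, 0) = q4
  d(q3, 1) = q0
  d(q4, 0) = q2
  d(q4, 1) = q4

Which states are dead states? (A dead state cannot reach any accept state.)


Forward reachability from each state:
  q0 -> reaches accept state q1 (live)
  q1 -> reaches accept state q1 (live)
  q2 -> reaches accept state q1 (live)
  q3 -> reaches accept state q1 (live)
  q4 -> reaches accept state q1 (live)

None (all states can reach an accept state)


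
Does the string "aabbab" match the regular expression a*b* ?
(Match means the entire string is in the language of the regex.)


|string| = 6; first = 'a'; last = 'b'

No, "aabbab" does not match a*b*


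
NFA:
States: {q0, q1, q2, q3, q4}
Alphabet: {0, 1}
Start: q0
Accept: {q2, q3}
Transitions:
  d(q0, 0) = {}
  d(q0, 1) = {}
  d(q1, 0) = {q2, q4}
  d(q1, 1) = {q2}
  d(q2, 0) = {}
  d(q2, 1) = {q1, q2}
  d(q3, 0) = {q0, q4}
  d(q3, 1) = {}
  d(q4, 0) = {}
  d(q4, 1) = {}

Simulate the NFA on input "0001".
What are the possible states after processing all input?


Start: {q0}
  --0--> {}
  --0--> {}
  --0--> {}
  --1--> {}

{} (empty set, no valid transitions)


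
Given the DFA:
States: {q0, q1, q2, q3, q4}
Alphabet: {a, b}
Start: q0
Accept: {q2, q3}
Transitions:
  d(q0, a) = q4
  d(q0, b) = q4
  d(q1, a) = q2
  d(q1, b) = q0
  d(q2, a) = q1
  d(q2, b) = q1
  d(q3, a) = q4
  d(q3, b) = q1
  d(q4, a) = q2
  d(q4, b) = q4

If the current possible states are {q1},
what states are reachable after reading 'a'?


Apply transition on 'a' from each current state:
  d(q1, a) = q2

{q2}


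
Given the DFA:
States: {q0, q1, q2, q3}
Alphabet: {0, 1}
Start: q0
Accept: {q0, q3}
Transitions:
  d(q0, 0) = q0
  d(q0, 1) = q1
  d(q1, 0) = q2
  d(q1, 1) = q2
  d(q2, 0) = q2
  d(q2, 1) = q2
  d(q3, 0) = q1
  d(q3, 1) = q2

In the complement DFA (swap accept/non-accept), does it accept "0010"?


Trace: q0 -> q0 -> q0 -> q1 -> q2
Final: q2
Original accept: {q0, q3}
Complement: q2 is not in original accept

Yes, complement accepts (original rejects)


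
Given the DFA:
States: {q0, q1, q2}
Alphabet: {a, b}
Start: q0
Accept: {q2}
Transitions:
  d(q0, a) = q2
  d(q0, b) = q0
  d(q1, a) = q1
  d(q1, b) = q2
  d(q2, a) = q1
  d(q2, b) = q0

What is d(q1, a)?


Looking up transition d(q1, a)

q1


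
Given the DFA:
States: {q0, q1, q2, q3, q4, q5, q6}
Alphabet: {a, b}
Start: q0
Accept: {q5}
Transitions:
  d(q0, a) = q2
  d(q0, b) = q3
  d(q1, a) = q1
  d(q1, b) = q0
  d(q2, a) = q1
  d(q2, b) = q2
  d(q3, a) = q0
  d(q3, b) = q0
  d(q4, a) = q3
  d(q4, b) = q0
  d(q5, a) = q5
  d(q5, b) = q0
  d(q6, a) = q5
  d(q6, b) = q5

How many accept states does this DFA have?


Accept states listed: {q5}
Counting: q5(1)

1


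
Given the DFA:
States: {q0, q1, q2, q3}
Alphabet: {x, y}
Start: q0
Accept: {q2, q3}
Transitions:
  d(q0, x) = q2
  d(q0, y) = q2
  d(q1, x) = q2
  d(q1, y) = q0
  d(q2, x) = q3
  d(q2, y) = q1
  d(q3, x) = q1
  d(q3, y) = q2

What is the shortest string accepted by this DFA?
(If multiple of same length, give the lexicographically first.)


BFS by string length (lex-first path to each state shown):
  len 0: q0<-""
  len 1: q2<-"x"
Found accept state at length 1.

"x"


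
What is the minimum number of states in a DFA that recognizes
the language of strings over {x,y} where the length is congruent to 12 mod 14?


States track (length) mod 14.
Need 14 states: one per remainder 0..13; accept = remainder 12.

14


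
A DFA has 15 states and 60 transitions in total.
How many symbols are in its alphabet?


Each state has exactly one transition per symbol.
|alphabet| = transitions / states = 60 / 15 = 4

4


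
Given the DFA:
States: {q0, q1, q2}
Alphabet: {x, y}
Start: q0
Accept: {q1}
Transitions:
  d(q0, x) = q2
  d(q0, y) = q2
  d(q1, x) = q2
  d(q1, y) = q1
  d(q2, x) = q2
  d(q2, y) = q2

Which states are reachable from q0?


BFS from q0:
  layer 0: {q0}
  layer 1: {q2}

{q0, q2}


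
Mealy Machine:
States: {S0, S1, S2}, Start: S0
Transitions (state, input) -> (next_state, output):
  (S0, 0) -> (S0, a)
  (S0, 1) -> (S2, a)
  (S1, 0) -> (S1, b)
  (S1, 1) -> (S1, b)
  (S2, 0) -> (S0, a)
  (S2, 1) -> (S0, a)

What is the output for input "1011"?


Step-by-step:
  (S0, 1) -> (S2, a)
  (S2, 0) -> (S0, a)
  (S0, 1) -> (S2, a)
  (S2, 1) -> (S0, a)

"aaaa"


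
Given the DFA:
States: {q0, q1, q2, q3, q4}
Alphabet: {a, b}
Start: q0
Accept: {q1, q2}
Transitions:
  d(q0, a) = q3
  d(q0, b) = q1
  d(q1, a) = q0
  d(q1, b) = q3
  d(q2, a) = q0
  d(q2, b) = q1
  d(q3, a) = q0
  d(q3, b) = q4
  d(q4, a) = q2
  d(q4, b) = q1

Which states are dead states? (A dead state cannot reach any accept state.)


Forward reachability from each state:
  q0 -> reaches accept state q1 (live)
  q1 -> reaches accept state q1 (live)
  q2 -> reaches accept state q1 (live)
  q3 -> reaches accept state q1 (live)
  q4 -> reaches accept state q1 (live)

None (all states can reach an accept state)


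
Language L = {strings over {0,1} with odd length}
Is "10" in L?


length = 2; 2 mod 2 = 0

No, "10" is not in L


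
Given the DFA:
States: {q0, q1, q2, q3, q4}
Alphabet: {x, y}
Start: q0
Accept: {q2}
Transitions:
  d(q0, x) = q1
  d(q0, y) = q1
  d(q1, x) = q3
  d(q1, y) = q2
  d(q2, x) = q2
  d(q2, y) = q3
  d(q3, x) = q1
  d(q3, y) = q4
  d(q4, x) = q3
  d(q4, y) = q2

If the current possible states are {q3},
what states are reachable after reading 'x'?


Apply transition on 'x' from each current state:
  d(q3, x) = q1

{q1}


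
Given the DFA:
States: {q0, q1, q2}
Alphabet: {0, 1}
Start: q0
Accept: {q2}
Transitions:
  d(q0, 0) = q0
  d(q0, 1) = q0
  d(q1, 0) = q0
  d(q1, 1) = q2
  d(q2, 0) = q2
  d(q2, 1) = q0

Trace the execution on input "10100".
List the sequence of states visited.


Input: 10100
d(q0, 1) = q0
d(q0, 0) = q0
d(q0, 1) = q0
d(q0, 0) = q0
d(q0, 0) = q0


q0 -> q0 -> q0 -> q0 -> q0 -> q0


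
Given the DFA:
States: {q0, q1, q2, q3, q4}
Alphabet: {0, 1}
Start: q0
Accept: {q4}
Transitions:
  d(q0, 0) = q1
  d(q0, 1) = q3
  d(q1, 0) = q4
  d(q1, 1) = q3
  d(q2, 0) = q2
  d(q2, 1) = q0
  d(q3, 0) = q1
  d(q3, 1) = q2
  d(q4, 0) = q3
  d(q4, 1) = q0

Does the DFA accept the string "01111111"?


Trace: q0 -> q1 -> q3 -> q2 -> q0 -> q3 -> q2 -> q0 -> q3
Final state: q3
Accept states: {q4}

No, rejected (final state q3 is not an accept state)


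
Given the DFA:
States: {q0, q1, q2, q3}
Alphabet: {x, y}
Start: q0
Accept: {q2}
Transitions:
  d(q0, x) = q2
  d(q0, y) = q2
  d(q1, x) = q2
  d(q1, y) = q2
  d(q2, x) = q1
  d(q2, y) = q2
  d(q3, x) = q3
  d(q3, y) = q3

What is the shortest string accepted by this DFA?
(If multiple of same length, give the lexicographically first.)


BFS by string length (lex-first path to each state shown):
  len 0: q0<-""
  len 1: q2<-"x"
Found accept state at length 1.

"x"


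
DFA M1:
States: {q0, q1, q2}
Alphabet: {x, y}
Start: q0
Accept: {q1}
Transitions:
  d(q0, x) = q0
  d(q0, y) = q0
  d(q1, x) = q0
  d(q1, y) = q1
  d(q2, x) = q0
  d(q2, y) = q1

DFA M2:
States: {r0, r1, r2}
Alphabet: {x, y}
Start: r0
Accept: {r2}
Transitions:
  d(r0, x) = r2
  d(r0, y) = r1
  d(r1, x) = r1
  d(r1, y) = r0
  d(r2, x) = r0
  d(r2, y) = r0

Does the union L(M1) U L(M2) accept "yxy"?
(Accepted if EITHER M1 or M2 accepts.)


M1: final=q0 accepted=False
M2: final=r0 accepted=False

No, union rejects (neither accepts)


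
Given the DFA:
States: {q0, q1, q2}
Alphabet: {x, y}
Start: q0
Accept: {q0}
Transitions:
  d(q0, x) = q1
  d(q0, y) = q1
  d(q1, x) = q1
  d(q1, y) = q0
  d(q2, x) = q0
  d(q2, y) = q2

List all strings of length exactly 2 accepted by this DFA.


All strings of length 2: 4 total
Accepted: 2

"xy", "yy"


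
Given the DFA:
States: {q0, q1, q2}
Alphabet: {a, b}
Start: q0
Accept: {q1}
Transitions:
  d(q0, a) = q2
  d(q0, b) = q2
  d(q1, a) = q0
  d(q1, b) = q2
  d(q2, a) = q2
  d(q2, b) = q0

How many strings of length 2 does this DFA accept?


Enumerating all length-2 strings:
  "aa" -> q2 [reject]
  "ab" -> q0 [reject]
  "ba" -> q2 [reject]
  "bb" -> q0 [reject]

0 out of 4


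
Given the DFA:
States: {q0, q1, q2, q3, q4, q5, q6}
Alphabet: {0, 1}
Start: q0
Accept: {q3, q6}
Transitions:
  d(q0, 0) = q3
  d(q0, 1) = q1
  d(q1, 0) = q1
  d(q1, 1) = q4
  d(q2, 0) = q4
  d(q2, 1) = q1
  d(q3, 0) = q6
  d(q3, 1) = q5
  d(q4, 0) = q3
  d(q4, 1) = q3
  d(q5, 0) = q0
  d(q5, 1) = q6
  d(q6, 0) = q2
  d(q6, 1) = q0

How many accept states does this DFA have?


Accept states listed: {q3, q6}
Counting: q3(1) q6(2)

2


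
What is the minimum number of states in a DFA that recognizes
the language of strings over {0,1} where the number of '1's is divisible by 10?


States track (count of '1') mod 10.
Need 10 states: one per remainder 0..9; accept = remainder 0.

10


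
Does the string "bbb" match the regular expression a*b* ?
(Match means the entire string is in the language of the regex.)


|string| = 3; first = 'b'; last = 'b'

Yes, "bbb" matches a*b*


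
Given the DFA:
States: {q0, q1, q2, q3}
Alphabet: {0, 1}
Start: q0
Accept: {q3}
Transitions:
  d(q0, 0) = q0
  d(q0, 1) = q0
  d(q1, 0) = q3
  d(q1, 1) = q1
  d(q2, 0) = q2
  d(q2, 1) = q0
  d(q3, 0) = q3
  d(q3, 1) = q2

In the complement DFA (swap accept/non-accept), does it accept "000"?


Trace: q0 -> q0 -> q0 -> q0
Final: q0
Original accept: {q3}
Complement: q0 is not in original accept

Yes, complement accepts (original rejects)


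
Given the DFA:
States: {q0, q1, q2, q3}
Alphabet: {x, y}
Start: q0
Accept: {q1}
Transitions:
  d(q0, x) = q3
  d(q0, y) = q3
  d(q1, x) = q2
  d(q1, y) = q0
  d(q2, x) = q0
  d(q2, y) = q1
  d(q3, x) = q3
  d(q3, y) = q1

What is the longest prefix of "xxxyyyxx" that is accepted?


Run the DFA, marking each prefix where the state is accepting:
  "" -> q0 [reject]
  "x" -> q3 [reject]
  "xx" -> q3 [reject]
  "xxx" -> q3 [reject]
  "xxxy" -> q1 [accept]
  "xxxyy" -> q0 [reject]
  "xxxyyy" -> q3 [reject]
  "xxxyyyx" -> q3 [reject]
  "xxxyyyxx" -> q3 [reject]

"xxxy"


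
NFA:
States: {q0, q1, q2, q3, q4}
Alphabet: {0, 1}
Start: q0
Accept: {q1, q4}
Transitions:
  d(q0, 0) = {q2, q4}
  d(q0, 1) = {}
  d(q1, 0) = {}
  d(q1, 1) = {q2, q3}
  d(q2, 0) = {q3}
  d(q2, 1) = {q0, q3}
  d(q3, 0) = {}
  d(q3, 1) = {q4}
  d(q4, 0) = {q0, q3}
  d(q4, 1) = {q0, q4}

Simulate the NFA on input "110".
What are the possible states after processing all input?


Start: {q0}
  --1--> {}
  --1--> {}
  --0--> {}

{} (empty set, no valid transitions)


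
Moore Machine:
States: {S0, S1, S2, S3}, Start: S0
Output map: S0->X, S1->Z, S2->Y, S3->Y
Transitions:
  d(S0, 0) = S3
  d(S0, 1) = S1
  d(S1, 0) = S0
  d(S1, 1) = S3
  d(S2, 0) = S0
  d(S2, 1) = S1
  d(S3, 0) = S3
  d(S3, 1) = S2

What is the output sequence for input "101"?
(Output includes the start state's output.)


Start: S0 (output X)
  --1--> S1 (output Z)
  --0--> S0 (output X)
  --1--> S1 (output Z)

"XZXZ"


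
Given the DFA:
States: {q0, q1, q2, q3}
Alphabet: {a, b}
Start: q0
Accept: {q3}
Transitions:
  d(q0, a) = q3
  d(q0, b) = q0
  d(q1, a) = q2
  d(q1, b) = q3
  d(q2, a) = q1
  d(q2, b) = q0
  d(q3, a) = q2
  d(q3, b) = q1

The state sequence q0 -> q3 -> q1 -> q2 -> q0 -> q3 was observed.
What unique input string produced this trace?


Trace back each transition to find the symbol:
  q0 --[a]--> q3
  q3 --[b]--> q1
  q1 --[a]--> q2
  q2 --[b]--> q0
  q0 --[a]--> q3

"ababa"


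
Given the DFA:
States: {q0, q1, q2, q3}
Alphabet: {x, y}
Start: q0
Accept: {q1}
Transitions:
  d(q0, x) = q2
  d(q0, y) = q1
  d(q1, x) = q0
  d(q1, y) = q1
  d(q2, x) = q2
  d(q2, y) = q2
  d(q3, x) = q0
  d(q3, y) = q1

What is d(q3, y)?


Looking up transition d(q3, y)

q1


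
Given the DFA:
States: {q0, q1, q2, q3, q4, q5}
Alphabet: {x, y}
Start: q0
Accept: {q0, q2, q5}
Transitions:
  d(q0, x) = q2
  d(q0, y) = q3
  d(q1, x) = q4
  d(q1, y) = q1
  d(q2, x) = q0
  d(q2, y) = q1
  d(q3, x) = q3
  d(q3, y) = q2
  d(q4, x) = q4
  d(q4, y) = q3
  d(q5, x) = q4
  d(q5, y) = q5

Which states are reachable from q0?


BFS from q0:
  layer 0: {q0}
  layer 1: {q2, q3}
  layer 2: {q1}
  layer 3: {q4}

{q0, q1, q2, q3, q4}


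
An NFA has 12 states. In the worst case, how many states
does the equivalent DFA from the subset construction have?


Subset construction: one DFA state per subset of NFA states.
2^12 = 4096

4096


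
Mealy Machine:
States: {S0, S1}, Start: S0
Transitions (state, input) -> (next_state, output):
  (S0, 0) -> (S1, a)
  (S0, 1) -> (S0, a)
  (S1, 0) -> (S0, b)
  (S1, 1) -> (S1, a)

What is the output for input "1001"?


Step-by-step:
  (S0, 1) -> (S0, a)
  (S0, 0) -> (S1, a)
  (S1, 0) -> (S0, b)
  (S0, 1) -> (S0, a)

"aaba"


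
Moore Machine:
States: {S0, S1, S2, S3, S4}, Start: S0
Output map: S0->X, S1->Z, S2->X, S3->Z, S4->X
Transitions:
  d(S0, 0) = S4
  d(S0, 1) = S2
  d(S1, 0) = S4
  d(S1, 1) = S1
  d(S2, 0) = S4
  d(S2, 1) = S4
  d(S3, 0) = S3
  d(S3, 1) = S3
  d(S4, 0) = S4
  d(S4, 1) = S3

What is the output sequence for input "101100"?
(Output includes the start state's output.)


Start: S0 (output X)
  --1--> S2 (output X)
  --0--> S4 (output X)
  --1--> S3 (output Z)
  --1--> S3 (output Z)
  --0--> S3 (output Z)
  --0--> S3 (output Z)

"XXXZZZZ"


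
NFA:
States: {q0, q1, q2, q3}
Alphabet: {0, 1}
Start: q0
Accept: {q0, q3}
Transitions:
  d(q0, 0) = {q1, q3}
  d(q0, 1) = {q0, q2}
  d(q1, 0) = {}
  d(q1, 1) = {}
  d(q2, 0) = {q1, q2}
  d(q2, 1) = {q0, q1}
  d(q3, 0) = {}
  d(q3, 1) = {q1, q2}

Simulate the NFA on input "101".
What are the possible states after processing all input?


Start: {q0}
  --1--> {q0, q2}
  --0--> {q1, q2, q3}
  --1--> {q0, q1, q2}

{q0, q1, q2}


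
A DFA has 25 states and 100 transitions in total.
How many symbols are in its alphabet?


Each state has exactly one transition per symbol.
|alphabet| = transitions / states = 100 / 25 = 4

4


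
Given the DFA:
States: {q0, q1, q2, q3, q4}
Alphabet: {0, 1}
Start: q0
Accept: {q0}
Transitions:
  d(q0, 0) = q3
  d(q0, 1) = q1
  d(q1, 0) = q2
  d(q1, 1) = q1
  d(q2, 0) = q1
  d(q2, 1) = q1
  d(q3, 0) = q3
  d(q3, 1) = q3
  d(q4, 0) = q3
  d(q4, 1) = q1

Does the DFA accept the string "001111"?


Trace: q0 -> q3 -> q3 -> q3 -> q3 -> q3 -> q3
Final state: q3
Accept states: {q0}

No, rejected (final state q3 is not an accept state)


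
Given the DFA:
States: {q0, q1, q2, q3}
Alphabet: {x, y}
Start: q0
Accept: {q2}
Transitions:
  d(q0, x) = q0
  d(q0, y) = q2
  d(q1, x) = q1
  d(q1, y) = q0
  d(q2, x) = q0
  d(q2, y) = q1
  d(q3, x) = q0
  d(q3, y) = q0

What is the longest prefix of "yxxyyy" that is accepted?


Run the DFA, marking each prefix where the state is accepting:
  "" -> q0 [reject]
  "y" -> q2 [accept]
  "yx" -> q0 [reject]
  "yxx" -> q0 [reject]
  "yxxy" -> q2 [accept]
  "yxxyy" -> q1 [reject]
  "yxxyyy" -> q0 [reject]

"yxxy"


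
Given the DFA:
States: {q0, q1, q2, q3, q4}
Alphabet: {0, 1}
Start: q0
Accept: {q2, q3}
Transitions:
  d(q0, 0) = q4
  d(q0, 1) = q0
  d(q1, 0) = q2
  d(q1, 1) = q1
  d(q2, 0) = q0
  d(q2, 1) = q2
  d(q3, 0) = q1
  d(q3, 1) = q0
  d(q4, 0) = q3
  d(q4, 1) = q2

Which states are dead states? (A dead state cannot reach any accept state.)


Forward reachability from each state:
  q0 -> reaches accept state q2 (live)
  q1 -> reaches accept state q2 (live)
  q2 -> reaches accept state q2 (live)
  q3 -> reaches accept state q2 (live)
  q4 -> reaches accept state q2 (live)

None (all states can reach an accept state)


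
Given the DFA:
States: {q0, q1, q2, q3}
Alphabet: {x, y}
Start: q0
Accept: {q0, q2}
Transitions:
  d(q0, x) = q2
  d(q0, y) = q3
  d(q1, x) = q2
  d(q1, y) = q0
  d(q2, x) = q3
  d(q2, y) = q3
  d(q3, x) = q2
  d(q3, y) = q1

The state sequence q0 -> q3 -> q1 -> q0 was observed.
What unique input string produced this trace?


Trace back each transition to find the symbol:
  q0 --[y]--> q3
  q3 --[y]--> q1
  q1 --[y]--> q0

"yyy"


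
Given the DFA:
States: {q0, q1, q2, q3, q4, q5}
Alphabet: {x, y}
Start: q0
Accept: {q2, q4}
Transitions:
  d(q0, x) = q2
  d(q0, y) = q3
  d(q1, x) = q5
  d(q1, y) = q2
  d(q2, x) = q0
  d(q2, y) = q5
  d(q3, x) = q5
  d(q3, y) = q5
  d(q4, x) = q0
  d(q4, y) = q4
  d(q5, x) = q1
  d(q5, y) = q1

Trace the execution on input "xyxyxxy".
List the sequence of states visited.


Input: xyxyxxy
d(q0, x) = q2
d(q2, y) = q5
d(q5, x) = q1
d(q1, y) = q2
d(q2, x) = q0
d(q0, x) = q2
d(q2, y) = q5


q0 -> q2 -> q5 -> q1 -> q2 -> q0 -> q2 -> q5


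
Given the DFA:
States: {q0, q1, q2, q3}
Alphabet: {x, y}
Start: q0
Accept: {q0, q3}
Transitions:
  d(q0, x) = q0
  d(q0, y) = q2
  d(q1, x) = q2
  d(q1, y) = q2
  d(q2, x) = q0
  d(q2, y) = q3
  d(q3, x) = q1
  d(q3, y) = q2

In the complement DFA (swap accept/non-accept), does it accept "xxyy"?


Trace: q0 -> q0 -> q0 -> q2 -> q3
Final: q3
Original accept: {q0, q3}
Complement: q3 is in original accept

No, complement rejects (original accepts)


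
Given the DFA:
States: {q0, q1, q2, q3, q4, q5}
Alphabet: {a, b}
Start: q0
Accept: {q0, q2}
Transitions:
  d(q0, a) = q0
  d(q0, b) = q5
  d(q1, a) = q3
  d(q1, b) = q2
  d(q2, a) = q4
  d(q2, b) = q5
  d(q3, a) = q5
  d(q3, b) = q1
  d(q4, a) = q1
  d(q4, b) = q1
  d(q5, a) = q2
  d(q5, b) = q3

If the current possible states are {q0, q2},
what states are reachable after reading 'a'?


Apply transition on 'a' from each current state:
  d(q0, a) = q0
  d(q2, a) = q4

{q0, q4}


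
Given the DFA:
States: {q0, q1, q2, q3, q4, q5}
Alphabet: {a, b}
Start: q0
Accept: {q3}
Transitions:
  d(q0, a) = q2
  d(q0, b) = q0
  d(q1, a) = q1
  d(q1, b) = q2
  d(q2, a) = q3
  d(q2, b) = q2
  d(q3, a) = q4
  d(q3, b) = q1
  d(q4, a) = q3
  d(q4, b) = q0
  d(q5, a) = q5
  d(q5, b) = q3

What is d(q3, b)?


Looking up transition d(q3, b)

q1


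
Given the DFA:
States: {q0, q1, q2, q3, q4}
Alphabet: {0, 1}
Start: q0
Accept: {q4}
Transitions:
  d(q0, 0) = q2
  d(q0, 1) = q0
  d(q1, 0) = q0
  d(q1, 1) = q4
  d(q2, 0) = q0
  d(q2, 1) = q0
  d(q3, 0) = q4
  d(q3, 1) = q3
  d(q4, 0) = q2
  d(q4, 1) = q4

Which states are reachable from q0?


BFS from q0:
  layer 0: {q0}
  layer 1: {q2}

{q0, q2}


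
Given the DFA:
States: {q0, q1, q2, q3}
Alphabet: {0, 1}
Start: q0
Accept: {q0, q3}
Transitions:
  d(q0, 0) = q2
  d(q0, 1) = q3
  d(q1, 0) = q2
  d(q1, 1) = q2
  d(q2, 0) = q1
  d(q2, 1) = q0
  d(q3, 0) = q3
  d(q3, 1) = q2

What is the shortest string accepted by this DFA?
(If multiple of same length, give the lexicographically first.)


BFS by string length (lex-first path to each state shown):
  len 0: q0<-""
Found accept state at length 0.

"" (empty string)


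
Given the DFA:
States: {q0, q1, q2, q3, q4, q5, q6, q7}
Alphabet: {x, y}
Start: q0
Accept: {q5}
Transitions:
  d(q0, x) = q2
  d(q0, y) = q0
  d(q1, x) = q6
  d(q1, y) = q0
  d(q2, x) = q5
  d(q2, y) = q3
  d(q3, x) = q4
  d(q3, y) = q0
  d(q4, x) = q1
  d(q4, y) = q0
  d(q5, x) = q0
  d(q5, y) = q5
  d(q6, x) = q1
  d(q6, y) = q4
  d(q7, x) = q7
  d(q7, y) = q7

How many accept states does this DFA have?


Accept states listed: {q5}
Counting: q5(1)

1


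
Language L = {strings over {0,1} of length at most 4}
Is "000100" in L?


length = 6

No, "000100" is not in L


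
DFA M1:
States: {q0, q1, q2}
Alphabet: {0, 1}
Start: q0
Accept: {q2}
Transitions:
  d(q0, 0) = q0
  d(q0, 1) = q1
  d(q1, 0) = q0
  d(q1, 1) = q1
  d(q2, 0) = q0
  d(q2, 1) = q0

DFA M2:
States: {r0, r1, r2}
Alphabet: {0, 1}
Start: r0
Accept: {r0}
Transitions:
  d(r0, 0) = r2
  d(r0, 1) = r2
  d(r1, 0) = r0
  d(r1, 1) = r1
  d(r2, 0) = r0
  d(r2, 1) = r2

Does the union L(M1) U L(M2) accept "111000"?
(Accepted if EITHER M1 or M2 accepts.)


M1: final=q0 accepted=False
M2: final=r0 accepted=True

Yes, union accepts


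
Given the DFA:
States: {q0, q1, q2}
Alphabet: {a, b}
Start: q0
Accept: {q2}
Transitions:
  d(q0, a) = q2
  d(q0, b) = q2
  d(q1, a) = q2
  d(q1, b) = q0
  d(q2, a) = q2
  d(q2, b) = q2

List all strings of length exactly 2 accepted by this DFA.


All strings of length 2: 4 total
Accepted: 4

"aa", "ab", "ba", "bb"


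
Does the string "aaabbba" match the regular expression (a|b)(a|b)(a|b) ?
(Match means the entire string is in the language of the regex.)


|string| = 7; first = 'a'; last = 'a'

No, "aaabbba" does not match (a|b)(a|b)(a|b)


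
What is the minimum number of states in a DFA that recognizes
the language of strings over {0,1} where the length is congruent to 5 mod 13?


States track (length) mod 13.
Need 13 states: one per remainder 0..12; accept = remainder 5.

13


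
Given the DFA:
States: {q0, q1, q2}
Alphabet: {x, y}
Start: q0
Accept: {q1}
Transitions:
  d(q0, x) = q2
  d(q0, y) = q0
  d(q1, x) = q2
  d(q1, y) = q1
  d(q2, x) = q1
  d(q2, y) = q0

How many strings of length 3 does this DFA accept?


Enumerating all length-3 strings:
  "xxx" -> q2 [reject]
  "xxy" -> q1 [accept]
  "xyx" -> q2 [reject]
  "xyy" -> q0 [reject]
  "yxx" -> q1 [accept]
  "yxy" -> q0 [reject]
  "yyx" -> q2 [reject]
  "yyy" -> q0 [reject]

2 out of 8


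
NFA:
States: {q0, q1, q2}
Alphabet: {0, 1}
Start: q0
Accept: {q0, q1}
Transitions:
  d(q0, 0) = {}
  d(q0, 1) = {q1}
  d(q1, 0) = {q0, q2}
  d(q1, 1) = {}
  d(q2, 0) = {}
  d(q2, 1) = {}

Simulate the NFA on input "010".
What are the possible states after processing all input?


Start: {q0}
  --0--> {}
  --1--> {}
  --0--> {}

{} (empty set, no valid transitions)


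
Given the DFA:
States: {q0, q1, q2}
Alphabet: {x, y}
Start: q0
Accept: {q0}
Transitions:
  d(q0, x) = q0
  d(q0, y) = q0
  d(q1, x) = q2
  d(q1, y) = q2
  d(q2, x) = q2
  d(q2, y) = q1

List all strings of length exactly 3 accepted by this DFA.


All strings of length 3: 8 total
Accepted: 8

"xxx", "xxy", "xyx", "xyy", "yxx", "yxy", "yyx", "yyy"


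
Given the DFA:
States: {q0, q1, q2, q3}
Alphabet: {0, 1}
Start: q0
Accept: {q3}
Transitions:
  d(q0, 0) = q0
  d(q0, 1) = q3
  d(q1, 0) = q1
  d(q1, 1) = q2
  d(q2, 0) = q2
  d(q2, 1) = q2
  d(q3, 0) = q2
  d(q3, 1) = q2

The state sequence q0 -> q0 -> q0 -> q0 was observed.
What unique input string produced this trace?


Trace back each transition to find the symbol:
  q0 --[0]--> q0
  q0 --[0]--> q0
  q0 --[0]--> q0

"000"


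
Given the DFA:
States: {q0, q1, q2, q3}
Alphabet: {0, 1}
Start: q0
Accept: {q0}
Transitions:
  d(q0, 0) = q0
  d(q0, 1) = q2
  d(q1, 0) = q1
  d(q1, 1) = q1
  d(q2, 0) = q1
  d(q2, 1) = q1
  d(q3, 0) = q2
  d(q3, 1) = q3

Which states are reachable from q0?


BFS from q0:
  layer 0: {q0}
  layer 1: {q2}
  layer 2: {q1}

{q0, q1, q2}


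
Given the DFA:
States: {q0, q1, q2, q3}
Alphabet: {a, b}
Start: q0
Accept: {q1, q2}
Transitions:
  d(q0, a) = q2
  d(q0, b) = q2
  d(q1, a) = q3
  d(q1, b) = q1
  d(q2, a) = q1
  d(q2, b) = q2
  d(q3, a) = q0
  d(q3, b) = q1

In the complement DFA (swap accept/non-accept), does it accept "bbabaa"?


Trace: q0 -> q2 -> q2 -> q1 -> q1 -> q3 -> q0
Final: q0
Original accept: {q1, q2}
Complement: q0 is not in original accept

Yes, complement accepts (original rejects)


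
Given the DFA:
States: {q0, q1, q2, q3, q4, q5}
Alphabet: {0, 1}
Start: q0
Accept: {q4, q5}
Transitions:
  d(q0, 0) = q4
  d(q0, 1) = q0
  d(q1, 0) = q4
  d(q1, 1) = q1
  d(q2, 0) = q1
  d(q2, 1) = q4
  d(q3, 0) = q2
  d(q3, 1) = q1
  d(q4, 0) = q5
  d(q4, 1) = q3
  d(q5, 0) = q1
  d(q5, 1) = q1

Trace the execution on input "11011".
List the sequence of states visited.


Input: 11011
d(q0, 1) = q0
d(q0, 1) = q0
d(q0, 0) = q4
d(q4, 1) = q3
d(q3, 1) = q1


q0 -> q0 -> q0 -> q4 -> q3 -> q1


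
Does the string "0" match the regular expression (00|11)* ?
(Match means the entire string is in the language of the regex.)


|string| = 1; first = '0'; last = '0'

No, "0" does not match (00|11)*


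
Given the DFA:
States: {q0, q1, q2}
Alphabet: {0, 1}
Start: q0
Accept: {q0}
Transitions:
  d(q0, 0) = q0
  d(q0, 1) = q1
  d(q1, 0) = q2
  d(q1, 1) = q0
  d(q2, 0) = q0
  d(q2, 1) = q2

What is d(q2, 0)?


Looking up transition d(q2, 0)

q0


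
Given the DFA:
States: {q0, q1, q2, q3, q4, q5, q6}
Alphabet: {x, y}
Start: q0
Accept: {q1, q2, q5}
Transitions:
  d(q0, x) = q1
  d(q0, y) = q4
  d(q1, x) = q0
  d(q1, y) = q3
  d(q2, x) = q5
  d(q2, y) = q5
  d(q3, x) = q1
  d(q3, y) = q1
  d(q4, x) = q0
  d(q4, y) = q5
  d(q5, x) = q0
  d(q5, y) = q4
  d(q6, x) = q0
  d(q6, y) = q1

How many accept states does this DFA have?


Accept states listed: {q1, q2, q5}
Counting: q1(1) q2(2) q5(3)

3


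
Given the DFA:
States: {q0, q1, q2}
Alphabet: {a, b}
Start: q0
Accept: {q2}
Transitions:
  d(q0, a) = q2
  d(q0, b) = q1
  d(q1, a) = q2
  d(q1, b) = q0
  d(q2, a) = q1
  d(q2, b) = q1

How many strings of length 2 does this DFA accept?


Enumerating all length-2 strings:
  "aa" -> q1 [reject]
  "ab" -> q1 [reject]
  "ba" -> q2 [accept]
  "bb" -> q0 [reject]

1 out of 4


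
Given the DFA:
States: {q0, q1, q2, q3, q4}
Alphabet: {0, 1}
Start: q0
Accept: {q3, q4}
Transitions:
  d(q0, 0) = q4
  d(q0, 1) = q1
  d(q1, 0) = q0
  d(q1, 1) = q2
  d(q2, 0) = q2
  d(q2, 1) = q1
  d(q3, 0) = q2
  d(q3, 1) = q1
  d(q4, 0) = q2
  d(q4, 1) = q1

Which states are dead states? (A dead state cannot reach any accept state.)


Forward reachability from each state:
  q0 -> reaches accept state q4 (live)
  q1 -> reaches accept state q4 (live)
  q2 -> reaches accept state q4 (live)
  q3 -> reaches accept state q3 (live)
  q4 -> reaches accept state q4 (live)

None (all states can reach an accept state)


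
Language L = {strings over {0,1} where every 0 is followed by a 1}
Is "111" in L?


'00' present: False; ends with '0': False

Yes, "111" is in L


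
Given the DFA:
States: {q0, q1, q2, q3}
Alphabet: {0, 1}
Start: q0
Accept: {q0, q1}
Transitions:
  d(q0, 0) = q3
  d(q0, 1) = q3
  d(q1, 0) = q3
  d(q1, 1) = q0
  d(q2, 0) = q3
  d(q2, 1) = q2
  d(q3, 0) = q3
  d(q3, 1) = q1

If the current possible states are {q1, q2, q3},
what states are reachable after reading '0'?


Apply transition on '0' from each current state:
  d(q1, 0) = q3
  d(q2, 0) = q3
  d(q3, 0) = q3

{q3}


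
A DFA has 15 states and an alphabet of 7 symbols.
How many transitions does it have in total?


Each state has exactly one transition per symbol.
15 * 7 = 105

105


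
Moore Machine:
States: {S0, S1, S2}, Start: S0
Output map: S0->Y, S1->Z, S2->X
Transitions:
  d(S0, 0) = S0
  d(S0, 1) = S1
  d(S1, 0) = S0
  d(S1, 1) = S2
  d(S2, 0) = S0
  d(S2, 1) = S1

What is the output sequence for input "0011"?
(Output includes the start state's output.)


Start: S0 (output Y)
  --0--> S0 (output Y)
  --0--> S0 (output Y)
  --1--> S1 (output Z)
  --1--> S2 (output X)

"YYYZX"


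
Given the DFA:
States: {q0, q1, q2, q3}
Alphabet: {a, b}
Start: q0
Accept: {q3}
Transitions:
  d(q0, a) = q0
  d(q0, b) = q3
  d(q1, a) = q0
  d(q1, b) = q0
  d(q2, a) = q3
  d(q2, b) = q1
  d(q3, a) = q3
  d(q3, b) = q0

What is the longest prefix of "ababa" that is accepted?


Run the DFA, marking each prefix where the state is accepting:
  "" -> q0 [reject]
  "a" -> q0 [reject]
  "ab" -> q3 [accept]
  "aba" -> q3 [accept]
  "abab" -> q0 [reject]
  "ababa" -> q0 [reject]

"aba"


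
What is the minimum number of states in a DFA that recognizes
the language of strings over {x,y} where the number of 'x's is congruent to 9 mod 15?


States track (count of 'x') mod 15.
Need 15 states: one per remainder 0..14; accept = remainder 9.

15


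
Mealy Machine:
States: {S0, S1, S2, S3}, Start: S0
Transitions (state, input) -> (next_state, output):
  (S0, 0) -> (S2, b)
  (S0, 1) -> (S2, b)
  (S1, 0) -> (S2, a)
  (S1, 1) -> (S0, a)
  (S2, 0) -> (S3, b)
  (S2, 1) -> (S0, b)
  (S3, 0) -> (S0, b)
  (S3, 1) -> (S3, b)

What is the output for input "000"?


Step-by-step:
  (S0, 0) -> (S2, b)
  (S2, 0) -> (S3, b)
  (S3, 0) -> (S0, b)

"bbb"


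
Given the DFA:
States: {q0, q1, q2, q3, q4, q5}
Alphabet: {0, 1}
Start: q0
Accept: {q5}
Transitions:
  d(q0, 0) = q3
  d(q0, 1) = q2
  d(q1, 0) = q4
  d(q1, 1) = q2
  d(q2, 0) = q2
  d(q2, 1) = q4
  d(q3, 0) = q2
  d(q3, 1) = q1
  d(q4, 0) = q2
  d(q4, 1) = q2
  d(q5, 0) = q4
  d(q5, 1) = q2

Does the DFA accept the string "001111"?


Trace: q0 -> q3 -> q2 -> q4 -> q2 -> q4 -> q2
Final state: q2
Accept states: {q5}

No, rejected (final state q2 is not an accept state)


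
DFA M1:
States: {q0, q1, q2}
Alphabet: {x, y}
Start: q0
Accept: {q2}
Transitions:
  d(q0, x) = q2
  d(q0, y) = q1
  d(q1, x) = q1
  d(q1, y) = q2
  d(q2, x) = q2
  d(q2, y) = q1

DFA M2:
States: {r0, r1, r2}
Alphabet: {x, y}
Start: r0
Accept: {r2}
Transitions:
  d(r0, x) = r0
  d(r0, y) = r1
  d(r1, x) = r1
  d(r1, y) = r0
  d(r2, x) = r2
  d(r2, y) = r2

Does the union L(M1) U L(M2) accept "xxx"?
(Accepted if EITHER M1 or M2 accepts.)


M1: final=q2 accepted=True
M2: final=r0 accepted=False

Yes, union accepts
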